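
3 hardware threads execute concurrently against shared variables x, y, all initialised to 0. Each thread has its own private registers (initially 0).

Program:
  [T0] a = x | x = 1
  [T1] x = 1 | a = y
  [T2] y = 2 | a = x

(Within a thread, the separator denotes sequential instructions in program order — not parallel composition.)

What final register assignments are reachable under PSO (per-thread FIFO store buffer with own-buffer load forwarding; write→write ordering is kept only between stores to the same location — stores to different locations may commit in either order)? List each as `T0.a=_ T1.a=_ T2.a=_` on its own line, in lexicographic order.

outcome vector order: (T0.a,T1.a,T2.a)
|PSO outcomes| = 8

T0.a=0 T1.a=0 T2.a=0
T0.a=0 T1.a=0 T2.a=1
T0.a=0 T1.a=2 T2.a=0
T0.a=0 T1.a=2 T2.a=1
T0.a=1 T1.a=0 T2.a=0
T0.a=1 T1.a=0 T2.a=1
T0.a=1 T1.a=2 T2.a=0
T0.a=1 T1.a=2 T2.a=1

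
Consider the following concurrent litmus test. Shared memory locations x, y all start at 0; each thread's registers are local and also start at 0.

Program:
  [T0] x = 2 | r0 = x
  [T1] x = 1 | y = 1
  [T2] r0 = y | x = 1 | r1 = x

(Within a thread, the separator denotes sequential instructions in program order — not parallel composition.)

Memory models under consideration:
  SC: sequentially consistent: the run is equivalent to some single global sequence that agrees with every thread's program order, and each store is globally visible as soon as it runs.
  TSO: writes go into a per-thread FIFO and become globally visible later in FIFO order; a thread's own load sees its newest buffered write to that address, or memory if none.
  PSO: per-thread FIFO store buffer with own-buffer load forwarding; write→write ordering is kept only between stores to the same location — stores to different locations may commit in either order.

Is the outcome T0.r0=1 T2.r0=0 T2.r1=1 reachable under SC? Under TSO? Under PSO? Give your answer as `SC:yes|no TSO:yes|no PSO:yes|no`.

outcome vector order: (T0.r0,T2.r0,T2.r1)
SC (7): 1/0/1, 1/0/2, 1/1/1, 2/0/1, 2/0/2, 2/1/1, 2/1/2
TSO (7): 1/0/1, 1/0/2, 1/1/1, 2/0/1, 2/0/2, 2/1/1, 2/1/2
PSO (8): 1/0/1, 1/0/2, 1/1/1, 1/1/2, 2/0/1, 2/0/2, 2/1/1, 2/1/2
target 1/0/1 ∈ {SC,TSO,PSO}

SC:yes TSO:yes PSO:yes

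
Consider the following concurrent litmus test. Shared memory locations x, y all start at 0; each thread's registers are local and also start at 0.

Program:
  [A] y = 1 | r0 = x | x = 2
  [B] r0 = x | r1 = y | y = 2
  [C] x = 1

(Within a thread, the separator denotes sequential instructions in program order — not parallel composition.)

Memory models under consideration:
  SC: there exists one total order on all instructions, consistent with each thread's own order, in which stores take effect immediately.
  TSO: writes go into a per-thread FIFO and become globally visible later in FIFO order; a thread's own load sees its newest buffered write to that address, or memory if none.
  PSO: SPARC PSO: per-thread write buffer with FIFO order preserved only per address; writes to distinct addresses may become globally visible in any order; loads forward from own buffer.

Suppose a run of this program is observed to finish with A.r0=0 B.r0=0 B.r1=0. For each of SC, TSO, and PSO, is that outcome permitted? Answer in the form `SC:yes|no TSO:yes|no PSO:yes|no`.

SC:yes TSO:yes PSO:yes

outcome vector order: (A.r0,B.r0,B.r1)
[SC] allowed = {000, 001, 011, 021, 100, 101, 110, 111, 121}
[TSO] allowed = {000, 001, 010, 011, 021, 100, 101, 110, 111, 121}
[PSO] allowed = {000, 001, 010, 011, 020, 021, 100, 101, 110, 111, 120, 121}
target 000 ∈ {SC,TSO,PSO}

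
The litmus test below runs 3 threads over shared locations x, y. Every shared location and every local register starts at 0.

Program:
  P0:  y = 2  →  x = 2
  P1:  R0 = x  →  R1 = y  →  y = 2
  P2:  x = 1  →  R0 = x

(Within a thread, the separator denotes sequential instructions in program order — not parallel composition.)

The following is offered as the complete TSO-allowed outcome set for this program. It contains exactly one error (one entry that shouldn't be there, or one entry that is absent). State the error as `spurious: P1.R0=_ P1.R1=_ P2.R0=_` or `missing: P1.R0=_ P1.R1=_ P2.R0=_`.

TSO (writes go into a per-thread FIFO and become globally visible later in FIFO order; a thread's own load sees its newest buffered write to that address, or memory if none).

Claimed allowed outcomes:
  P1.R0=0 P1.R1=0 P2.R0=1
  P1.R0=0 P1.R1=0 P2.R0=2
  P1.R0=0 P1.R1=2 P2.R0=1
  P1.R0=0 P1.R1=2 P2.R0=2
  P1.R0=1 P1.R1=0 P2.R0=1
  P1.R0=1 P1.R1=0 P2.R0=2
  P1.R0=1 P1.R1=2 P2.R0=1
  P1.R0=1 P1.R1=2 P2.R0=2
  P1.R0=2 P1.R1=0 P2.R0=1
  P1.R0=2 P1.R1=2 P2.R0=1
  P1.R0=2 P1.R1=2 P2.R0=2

outcome vector order: (P1.R0,P1.R1,P2.R0)
TSO (10): 0/0/1 0/0/2 0/2/1 0/2/2 1/0/1 1/0/2 1/2/1 1/2/2 2/2/1 2/2/2
claimed∖TSO = {2/0/1}

spurious: P1.R0=2 P1.R1=0 P2.R0=1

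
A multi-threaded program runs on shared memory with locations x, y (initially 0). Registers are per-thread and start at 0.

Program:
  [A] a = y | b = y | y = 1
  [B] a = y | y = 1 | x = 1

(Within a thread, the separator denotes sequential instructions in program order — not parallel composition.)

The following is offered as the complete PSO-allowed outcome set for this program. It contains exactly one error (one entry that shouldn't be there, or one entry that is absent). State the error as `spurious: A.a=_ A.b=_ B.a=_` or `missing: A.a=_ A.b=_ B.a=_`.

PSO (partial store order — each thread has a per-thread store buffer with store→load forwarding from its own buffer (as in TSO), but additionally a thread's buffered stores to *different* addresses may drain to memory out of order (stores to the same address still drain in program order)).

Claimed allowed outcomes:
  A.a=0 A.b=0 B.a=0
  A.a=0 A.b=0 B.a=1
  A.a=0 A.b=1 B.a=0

outcome vector order: (A.a,A.b,B.a)
PSO (4): <0 0 0>, <0 0 1>, <0 1 0>, <1 1 0>
PSO∖claimed = {<1 1 0>}

missing: A.a=1 A.b=1 B.a=0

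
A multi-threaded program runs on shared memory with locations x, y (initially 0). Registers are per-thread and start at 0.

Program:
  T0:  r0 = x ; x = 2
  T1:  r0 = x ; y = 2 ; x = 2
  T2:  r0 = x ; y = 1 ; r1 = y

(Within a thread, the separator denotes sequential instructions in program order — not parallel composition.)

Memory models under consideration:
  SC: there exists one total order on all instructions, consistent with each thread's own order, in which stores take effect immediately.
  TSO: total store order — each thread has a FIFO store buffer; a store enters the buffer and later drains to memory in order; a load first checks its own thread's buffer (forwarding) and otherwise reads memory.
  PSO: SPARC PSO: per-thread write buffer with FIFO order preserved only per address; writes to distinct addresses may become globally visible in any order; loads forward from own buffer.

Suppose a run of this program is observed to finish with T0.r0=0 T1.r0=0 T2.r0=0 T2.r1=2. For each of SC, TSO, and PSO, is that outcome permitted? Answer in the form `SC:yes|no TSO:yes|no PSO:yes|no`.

SC:yes TSO:yes PSO:yes

outcome vector order: (T0.r0,T1.r0,T2.r0,T2.r1)
under SC → <0 0 0 1>; <0 0 0 2>; <0 0 2 1>; <0 0 2 2>; <0 2 0 1>; <0 2 0 2>; <0 2 2 1>; <0 2 2 2>; <2 0 0 1>; <2 0 0 2>; <2 0 2 1>
under TSO → <0 0 0 1>; <0 0 0 2>; <0 0 2 1>; <0 0 2 2>; <0 2 0 1>; <0 2 0 2>; <0 2 2 1>; <0 2 2 2>; <2 0 0 1>; <2 0 0 2>; <2 0 2 1>
under PSO → <0 0 0 1>; <0 0 0 2>; <0 0 2 1>; <0 0 2 2>; <0 2 0 1>; <0 2 0 2>; <0 2 2 1>; <0 2 2 2>; <2 0 0 1>; <2 0 0 2>; <2 0 2 1>; <2 0 2 2>
target <0 0 0 2> ∈ {SC,TSO,PSO}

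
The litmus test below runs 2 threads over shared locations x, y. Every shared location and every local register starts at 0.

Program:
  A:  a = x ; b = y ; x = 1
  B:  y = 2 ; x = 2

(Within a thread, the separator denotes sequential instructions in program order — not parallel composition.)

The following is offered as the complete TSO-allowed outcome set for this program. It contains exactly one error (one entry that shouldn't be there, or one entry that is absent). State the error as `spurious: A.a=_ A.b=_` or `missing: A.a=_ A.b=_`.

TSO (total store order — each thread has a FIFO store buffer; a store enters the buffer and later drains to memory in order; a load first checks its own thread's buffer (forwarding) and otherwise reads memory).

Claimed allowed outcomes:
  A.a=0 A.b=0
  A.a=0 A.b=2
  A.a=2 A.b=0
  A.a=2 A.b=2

outcome vector order: (A.a,A.b)
[TSO] allowed = {(0,0); (0,2); (2,2)}
claimed∖TSO = {(2,0)}

spurious: A.a=2 A.b=0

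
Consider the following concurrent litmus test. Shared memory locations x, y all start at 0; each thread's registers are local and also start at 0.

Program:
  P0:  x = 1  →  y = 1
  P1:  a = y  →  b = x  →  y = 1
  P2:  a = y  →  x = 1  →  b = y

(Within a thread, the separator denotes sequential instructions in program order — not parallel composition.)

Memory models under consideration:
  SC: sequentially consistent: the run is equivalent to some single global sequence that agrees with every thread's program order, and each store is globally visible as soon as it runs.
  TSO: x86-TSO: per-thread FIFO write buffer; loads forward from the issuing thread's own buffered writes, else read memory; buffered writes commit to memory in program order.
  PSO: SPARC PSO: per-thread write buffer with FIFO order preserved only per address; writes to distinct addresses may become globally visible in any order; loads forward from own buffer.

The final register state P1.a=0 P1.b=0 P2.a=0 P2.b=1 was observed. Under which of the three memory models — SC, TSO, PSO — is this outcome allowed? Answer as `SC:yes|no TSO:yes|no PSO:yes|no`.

outcome vector order: (P1.a,P1.b,P2.a,P2.b)
SC: 9 outcomes — {<0 0 0 0>, <0 0 0 1>, <0 0 1 1>, <0 1 0 0>, <0 1 0 1>, <0 1 1 1>, <1 1 0 0>, <1 1 0 1>, <1 1 1 1>}
TSO: 9 outcomes — {<0 0 0 0>, <0 0 0 1>, <0 0 1 1>, <0 1 0 0>, <0 1 0 1>, <0 1 1 1>, <1 1 0 0>, <1 1 0 1>, <1 1 1 1>}
PSO: 12 outcomes — {<0 0 0 0>, <0 0 0 1>, <0 0 1 1>, <0 1 0 0>, <0 1 0 1>, <0 1 1 1>, <1 0 0 0>, <1 0 0 1>, <1 0 1 1>, <1 1 0 0>, <1 1 0 1>, <1 1 1 1>}
target <0 0 0 1> ∈ {SC,TSO,PSO}

SC:yes TSO:yes PSO:yes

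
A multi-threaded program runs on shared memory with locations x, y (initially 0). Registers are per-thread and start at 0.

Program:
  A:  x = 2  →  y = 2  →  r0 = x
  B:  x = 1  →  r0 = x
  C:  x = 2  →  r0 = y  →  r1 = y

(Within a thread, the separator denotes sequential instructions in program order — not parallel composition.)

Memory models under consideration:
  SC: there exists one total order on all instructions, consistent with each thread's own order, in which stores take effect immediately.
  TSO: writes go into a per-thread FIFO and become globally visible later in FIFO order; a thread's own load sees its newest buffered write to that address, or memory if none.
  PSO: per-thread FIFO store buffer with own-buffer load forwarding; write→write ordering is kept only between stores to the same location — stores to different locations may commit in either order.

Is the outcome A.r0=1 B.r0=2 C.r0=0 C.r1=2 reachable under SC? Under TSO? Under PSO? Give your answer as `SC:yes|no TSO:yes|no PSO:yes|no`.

SC:no TSO:yes PSO:yes

outcome vector order: (A.r0,B.r0,C.r0,C.r1)
SC: 10 outcomes — {1/1/0/0; 1/1/0/2; 1/1/2/2; 1/2/2/2; 2/1/0/0; 2/1/0/2; 2/1/2/2; 2/2/0/0; 2/2/0/2; 2/2/2/2}
TSO: 12 outcomes — {1/1/0/0; 1/1/0/2; 1/1/2/2; 1/2/0/0; 1/2/0/2; 1/2/2/2; 2/1/0/0; 2/1/0/2; 2/1/2/2; 2/2/0/0; 2/2/0/2; 2/2/2/2}
PSO: 12 outcomes — {1/1/0/0; 1/1/0/2; 1/1/2/2; 1/2/0/0; 1/2/0/2; 1/2/2/2; 2/1/0/0; 2/1/0/2; 2/1/2/2; 2/2/0/0; 2/2/0/2; 2/2/2/2}
target 1/2/0/2 ∈ {TSO,PSO}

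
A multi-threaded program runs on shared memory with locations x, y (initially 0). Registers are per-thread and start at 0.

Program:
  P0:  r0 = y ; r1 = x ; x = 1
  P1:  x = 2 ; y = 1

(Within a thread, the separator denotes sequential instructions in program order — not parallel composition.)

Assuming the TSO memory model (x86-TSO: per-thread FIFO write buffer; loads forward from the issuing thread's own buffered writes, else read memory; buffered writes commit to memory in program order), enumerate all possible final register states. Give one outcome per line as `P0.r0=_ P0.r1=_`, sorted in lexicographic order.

outcome vector order: (P0.r0,P0.r1)
|TSO outcomes| = 3

P0.r0=0 P0.r1=0
P0.r0=0 P0.r1=2
P0.r0=1 P0.r1=2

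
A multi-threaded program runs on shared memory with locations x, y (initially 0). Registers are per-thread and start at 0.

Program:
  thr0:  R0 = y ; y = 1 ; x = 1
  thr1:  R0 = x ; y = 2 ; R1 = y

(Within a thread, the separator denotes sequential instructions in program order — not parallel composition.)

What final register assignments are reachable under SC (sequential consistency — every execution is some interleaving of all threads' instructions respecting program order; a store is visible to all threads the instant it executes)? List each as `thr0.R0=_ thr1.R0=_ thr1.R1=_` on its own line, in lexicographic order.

outcome vector order: (thr0.R0,thr1.R0,thr1.R1)
|SC outcomes| = 5

thr0.R0=0 thr1.R0=0 thr1.R1=1
thr0.R0=0 thr1.R0=0 thr1.R1=2
thr0.R0=0 thr1.R0=1 thr1.R1=2
thr0.R0=2 thr1.R0=0 thr1.R1=1
thr0.R0=2 thr1.R0=0 thr1.R1=2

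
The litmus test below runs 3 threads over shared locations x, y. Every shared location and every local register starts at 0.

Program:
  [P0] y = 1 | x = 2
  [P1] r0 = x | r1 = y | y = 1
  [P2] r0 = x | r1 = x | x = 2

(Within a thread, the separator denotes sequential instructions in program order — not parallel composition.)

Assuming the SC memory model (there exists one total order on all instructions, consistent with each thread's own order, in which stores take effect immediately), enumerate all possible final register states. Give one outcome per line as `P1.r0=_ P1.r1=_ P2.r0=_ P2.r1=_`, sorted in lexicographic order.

P1.r0=0 P1.r1=0 P2.r0=0 P2.r1=0
P1.r0=0 P1.r1=0 P2.r0=0 P2.r1=2
P1.r0=0 P1.r1=0 P2.r0=2 P2.r1=2
P1.r0=0 P1.r1=1 P2.r0=0 P2.r1=0
P1.r0=0 P1.r1=1 P2.r0=0 P2.r1=2
P1.r0=0 P1.r1=1 P2.r0=2 P2.r1=2
P1.r0=2 P1.r1=0 P2.r0=0 P2.r1=0
P1.r0=2 P1.r1=1 P2.r0=0 P2.r1=0
P1.r0=2 P1.r1=1 P2.r0=0 P2.r1=2
P1.r0=2 P1.r1=1 P2.r0=2 P2.r1=2

outcome vector order: (P1.r0,P1.r1,P2.r0,P2.r1)
|SC outcomes| = 10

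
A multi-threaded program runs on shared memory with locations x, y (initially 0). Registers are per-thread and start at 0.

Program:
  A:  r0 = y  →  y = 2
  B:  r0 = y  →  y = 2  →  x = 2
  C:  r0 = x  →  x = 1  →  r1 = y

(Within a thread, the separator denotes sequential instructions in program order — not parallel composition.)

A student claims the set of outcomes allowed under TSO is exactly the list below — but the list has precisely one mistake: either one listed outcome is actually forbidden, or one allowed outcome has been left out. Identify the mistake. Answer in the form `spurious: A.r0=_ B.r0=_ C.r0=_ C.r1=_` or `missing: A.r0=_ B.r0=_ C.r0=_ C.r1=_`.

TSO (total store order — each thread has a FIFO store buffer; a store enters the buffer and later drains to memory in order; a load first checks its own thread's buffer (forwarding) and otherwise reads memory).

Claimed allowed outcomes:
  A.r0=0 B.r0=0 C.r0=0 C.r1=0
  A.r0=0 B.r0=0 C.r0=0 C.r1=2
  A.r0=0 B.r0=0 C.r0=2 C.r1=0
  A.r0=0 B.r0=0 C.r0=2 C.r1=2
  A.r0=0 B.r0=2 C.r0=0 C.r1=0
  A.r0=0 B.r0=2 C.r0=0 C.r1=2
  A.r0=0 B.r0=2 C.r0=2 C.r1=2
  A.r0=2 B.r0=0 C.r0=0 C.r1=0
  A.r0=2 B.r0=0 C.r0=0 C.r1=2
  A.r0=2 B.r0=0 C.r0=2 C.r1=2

outcome vector order: (A.r0,B.r0,C.r0,C.r1)
TSO: 9 outcomes — {<0 0 0 0>, <0 0 0 2>, <0 0 2 2>, <0 2 0 0>, <0 2 0 2>, <0 2 2 2>, <2 0 0 0>, <2 0 0 2>, <2 0 2 2>}
claimed∖TSO = {<0 0 2 0>}

spurious: A.r0=0 B.r0=0 C.r0=2 C.r1=0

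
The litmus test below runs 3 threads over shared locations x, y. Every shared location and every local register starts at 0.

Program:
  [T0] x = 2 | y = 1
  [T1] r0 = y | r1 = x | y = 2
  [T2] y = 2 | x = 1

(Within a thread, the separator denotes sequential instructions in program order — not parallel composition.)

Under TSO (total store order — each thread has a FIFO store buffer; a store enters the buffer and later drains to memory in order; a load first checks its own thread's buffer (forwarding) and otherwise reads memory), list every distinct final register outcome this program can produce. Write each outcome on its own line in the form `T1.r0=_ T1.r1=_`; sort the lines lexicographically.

T1.r0=0 T1.r1=0
T1.r0=0 T1.r1=1
T1.r0=0 T1.r1=2
T1.r0=1 T1.r1=1
T1.r0=1 T1.r1=2
T1.r0=2 T1.r1=0
T1.r0=2 T1.r1=1
T1.r0=2 T1.r1=2

outcome vector order: (T1.r0,T1.r1)
|TSO outcomes| = 8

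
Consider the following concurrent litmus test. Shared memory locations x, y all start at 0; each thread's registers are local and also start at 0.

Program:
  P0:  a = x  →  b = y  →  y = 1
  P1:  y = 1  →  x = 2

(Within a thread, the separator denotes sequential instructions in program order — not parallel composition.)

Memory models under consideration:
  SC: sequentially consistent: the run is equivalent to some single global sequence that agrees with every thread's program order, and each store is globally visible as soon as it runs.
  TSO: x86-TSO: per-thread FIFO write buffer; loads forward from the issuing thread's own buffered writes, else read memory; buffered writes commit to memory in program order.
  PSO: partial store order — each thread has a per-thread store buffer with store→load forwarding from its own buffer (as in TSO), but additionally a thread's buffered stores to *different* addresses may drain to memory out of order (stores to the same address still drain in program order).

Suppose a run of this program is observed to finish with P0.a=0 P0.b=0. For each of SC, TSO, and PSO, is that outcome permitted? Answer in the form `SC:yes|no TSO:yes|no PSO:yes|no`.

outcome vector order: (P0.a,P0.b)
SC: 3 outcomes — {<0 0>, <0 1>, <2 1>}
TSO: 3 outcomes — {<0 0>, <0 1>, <2 1>}
PSO: 4 outcomes — {<0 0>, <0 1>, <2 0>, <2 1>}
target <0 0> ∈ {SC,TSO,PSO}

SC:yes TSO:yes PSO:yes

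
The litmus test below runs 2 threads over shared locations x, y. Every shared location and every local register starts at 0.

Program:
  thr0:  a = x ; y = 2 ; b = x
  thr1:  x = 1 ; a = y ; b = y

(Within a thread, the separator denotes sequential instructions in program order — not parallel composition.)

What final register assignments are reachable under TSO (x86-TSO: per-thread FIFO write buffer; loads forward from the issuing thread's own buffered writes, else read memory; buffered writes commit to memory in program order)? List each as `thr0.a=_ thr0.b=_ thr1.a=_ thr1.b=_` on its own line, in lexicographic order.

outcome vector order: (thr0.a,thr0.b,thr1.a,thr1.b)
|TSO outcomes| = 9

thr0.a=0 thr0.b=0 thr1.a=0 thr1.b=0
thr0.a=0 thr0.b=0 thr1.a=0 thr1.b=2
thr0.a=0 thr0.b=0 thr1.a=2 thr1.b=2
thr0.a=0 thr0.b=1 thr1.a=0 thr1.b=0
thr0.a=0 thr0.b=1 thr1.a=0 thr1.b=2
thr0.a=0 thr0.b=1 thr1.a=2 thr1.b=2
thr0.a=1 thr0.b=1 thr1.a=0 thr1.b=0
thr0.a=1 thr0.b=1 thr1.a=0 thr1.b=2
thr0.a=1 thr0.b=1 thr1.a=2 thr1.b=2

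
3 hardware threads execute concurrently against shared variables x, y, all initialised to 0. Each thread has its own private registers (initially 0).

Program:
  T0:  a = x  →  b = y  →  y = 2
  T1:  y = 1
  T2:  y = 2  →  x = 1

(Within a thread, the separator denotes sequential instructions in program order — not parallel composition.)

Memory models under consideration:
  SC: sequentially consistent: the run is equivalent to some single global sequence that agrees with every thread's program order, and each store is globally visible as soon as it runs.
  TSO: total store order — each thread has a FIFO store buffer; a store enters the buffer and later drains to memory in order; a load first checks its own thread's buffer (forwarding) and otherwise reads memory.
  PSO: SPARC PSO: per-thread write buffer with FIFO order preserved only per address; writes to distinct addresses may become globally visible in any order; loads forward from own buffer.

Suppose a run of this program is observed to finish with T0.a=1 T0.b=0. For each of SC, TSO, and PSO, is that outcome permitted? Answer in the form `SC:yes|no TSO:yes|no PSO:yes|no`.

SC:no TSO:no PSO:yes

outcome vector order: (T0.a,T0.b)
SC: 5 outcomes — {00; 01; 02; 11; 12}
TSO: 5 outcomes — {00; 01; 02; 11; 12}
PSO: 6 outcomes — {00; 01; 02; 10; 11; 12}
target 10 ∈ {PSO}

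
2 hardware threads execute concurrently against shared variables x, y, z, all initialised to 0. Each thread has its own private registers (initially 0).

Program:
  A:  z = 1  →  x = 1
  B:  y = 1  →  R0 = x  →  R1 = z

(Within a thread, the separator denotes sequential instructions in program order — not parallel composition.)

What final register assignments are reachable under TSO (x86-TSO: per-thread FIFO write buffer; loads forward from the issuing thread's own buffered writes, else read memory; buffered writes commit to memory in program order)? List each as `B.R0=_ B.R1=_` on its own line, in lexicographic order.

B.R0=0 B.R1=0
B.R0=0 B.R1=1
B.R0=1 B.R1=1

outcome vector order: (B.R0,B.R1)
|TSO outcomes| = 3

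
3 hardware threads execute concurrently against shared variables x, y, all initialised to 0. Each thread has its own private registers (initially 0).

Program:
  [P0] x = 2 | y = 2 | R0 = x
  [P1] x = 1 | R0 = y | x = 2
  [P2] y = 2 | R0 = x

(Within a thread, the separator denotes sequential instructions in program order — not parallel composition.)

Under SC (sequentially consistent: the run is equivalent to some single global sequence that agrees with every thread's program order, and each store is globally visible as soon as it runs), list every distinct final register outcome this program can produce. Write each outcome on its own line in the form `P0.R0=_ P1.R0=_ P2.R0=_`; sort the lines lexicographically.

P0.R0=1 P1.R0=0 P2.R0=1
P0.R0=1 P1.R0=0 P2.R0=2
P0.R0=1 P1.R0=2 P2.R0=0
P0.R0=1 P1.R0=2 P2.R0=1
P0.R0=1 P1.R0=2 P2.R0=2
P0.R0=2 P1.R0=0 P2.R0=1
P0.R0=2 P1.R0=0 P2.R0=2
P0.R0=2 P1.R0=2 P2.R0=0
P0.R0=2 P1.R0=2 P2.R0=1
P0.R0=2 P1.R0=2 P2.R0=2

outcome vector order: (P0.R0,P1.R0,P2.R0)
|SC outcomes| = 10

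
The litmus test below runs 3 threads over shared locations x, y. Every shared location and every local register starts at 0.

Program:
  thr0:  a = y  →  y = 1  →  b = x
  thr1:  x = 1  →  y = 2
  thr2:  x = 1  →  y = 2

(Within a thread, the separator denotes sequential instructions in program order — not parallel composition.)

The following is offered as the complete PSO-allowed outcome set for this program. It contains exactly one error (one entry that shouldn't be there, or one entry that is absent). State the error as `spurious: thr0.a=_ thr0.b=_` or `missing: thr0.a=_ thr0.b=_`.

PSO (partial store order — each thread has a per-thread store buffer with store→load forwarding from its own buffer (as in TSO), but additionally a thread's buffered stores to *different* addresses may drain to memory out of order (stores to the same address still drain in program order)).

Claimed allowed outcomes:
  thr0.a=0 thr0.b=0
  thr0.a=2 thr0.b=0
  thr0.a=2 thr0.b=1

outcome vector order: (thr0.a,thr0.b)
[PSO] allowed = {<0 0>; <0 1>; <2 0>; <2 1>}
PSO∖claimed = {<0 1>}

missing: thr0.a=0 thr0.b=1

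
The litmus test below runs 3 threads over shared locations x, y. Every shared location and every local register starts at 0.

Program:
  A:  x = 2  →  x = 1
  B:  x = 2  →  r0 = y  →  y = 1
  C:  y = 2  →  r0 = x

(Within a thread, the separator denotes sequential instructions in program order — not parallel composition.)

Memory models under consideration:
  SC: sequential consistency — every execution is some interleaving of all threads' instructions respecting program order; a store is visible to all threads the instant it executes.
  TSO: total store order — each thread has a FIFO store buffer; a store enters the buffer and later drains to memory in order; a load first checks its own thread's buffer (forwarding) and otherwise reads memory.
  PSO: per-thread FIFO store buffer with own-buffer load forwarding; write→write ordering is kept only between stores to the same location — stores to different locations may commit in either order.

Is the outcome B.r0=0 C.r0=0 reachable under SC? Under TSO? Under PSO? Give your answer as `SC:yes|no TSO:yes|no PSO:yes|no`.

outcome vector order: (B.r0,C.r0)
SC (5): (0,1), (0,2), (2,0), (2,1), (2,2)
TSO (6): (0,0), (0,1), (0,2), (2,0), (2,1), (2,2)
PSO (6): (0,0), (0,1), (0,2), (2,0), (2,1), (2,2)
target (0,0) ∈ {TSO,PSO}

SC:no TSO:yes PSO:yes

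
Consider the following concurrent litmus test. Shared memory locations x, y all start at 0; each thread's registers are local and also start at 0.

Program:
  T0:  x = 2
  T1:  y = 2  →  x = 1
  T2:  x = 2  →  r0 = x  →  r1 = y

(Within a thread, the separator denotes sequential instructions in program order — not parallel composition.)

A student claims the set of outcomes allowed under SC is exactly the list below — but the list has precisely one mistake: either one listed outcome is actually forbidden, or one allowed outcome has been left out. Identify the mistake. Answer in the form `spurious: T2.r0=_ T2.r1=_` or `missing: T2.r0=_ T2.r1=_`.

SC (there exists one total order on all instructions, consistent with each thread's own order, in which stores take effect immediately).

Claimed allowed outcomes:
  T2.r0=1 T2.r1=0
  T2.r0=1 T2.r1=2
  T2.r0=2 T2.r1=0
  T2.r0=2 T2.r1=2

spurious: T2.r0=1 T2.r1=0

outcome vector order: (T2.r0,T2.r1)
SC: 3 outcomes — {(1,2), (2,0), (2,2)}
claimed∖SC = {(1,0)}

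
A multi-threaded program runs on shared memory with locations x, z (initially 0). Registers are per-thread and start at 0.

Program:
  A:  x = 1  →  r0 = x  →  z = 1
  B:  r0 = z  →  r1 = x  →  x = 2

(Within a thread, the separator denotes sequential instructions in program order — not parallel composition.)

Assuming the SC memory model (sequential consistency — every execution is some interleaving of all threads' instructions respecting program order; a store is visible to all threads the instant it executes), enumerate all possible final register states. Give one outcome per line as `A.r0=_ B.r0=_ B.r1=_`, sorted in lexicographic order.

outcome vector order: (A.r0,B.r0,B.r1)
|SC outcomes| = 5

A.r0=1 B.r0=0 B.r1=0
A.r0=1 B.r0=0 B.r1=1
A.r0=1 B.r0=1 B.r1=1
A.r0=2 B.r0=0 B.r1=0
A.r0=2 B.r0=0 B.r1=1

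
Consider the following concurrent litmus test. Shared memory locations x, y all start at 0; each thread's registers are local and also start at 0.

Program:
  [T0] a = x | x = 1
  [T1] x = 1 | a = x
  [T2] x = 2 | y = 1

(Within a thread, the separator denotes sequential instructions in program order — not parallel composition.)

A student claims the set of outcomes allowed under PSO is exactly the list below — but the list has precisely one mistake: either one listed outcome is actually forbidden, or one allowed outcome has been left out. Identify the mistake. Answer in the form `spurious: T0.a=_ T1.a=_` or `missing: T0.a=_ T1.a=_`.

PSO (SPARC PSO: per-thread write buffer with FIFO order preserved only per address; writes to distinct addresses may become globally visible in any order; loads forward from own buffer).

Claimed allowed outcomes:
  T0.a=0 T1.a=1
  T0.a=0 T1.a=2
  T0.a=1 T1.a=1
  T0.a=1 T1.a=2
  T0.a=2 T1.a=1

outcome vector order: (T0.a,T1.a)
under PSO → 0/1, 0/2, 1/1, 1/2, 2/1, 2/2
PSO∖claimed = {2/2}

missing: T0.a=2 T1.a=2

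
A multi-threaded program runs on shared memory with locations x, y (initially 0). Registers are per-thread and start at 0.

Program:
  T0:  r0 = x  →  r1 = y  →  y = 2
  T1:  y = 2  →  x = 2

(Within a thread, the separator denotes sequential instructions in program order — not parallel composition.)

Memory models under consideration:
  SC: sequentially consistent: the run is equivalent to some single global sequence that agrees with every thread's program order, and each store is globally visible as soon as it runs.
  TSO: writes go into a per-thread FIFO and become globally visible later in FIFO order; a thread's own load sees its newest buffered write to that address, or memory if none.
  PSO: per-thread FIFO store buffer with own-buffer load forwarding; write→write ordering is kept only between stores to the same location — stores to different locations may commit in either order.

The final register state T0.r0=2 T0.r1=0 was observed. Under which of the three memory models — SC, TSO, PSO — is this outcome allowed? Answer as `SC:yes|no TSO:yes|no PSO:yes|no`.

SC:no TSO:no PSO:yes

outcome vector order: (T0.r0,T0.r1)
SC: 3 outcomes — {00 02 22}
TSO: 3 outcomes — {00 02 22}
PSO: 4 outcomes — {00 02 20 22}
target 20 ∈ {PSO}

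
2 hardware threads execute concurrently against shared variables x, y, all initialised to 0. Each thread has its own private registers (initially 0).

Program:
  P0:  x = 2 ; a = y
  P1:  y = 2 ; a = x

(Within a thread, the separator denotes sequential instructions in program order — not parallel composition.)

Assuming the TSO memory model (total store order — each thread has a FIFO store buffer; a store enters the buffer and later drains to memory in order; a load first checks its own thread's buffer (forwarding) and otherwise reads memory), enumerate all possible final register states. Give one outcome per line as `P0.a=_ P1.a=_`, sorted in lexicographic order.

P0.a=0 P1.a=0
P0.a=0 P1.a=2
P0.a=2 P1.a=0
P0.a=2 P1.a=2

outcome vector order: (P0.a,P1.a)
|TSO outcomes| = 4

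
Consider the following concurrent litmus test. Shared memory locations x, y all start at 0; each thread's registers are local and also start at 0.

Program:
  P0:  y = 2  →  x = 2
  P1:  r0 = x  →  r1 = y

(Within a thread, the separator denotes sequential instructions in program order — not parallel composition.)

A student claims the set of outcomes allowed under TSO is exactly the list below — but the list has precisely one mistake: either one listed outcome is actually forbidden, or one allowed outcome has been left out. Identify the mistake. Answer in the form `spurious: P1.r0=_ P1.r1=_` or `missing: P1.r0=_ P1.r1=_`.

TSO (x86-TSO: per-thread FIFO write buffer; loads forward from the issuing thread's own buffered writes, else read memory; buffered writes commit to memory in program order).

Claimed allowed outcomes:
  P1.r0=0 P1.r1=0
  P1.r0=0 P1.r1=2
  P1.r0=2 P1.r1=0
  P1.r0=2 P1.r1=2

spurious: P1.r0=2 P1.r1=0

outcome vector order: (P1.r0,P1.r1)
TSO (3): 0/0; 0/2; 2/2
claimed∖TSO = {2/0}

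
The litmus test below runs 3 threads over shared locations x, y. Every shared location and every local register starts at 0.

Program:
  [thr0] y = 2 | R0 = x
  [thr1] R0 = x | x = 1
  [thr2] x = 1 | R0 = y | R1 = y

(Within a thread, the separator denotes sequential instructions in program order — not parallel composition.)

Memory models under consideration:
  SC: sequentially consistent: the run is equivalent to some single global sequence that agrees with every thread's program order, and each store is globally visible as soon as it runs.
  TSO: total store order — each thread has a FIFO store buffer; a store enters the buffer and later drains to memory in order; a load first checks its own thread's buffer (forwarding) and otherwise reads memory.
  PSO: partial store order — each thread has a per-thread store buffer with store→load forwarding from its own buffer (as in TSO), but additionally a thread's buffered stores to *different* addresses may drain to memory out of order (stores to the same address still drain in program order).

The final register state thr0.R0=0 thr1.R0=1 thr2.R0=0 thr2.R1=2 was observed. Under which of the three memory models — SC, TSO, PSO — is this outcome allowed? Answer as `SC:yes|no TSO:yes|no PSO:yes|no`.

outcome vector order: (thr0.R0,thr1.R0,thr2.R0,thr2.R1)
SC: 8 outcomes — {(0,0,2,2), (0,1,2,2), (1,0,0,0), (1,0,0,2), (1,0,2,2), (1,1,0,0), (1,1,0,2), (1,1,2,2)}
TSO: 12 outcomes — {(0,0,0,0), (0,0,0,2), (0,0,2,2), (0,1,0,0), (0,1,0,2), (0,1,2,2), (1,0,0,0), (1,0,0,2), (1,0,2,2), (1,1,0,0), (1,1,0,2), (1,1,2,2)}
PSO: 12 outcomes — {(0,0,0,0), (0,0,0,2), (0,0,2,2), (0,1,0,0), (0,1,0,2), (0,1,2,2), (1,0,0,0), (1,0,0,2), (1,0,2,2), (1,1,0,0), (1,1,0,2), (1,1,2,2)}
target (0,1,0,2) ∈ {TSO,PSO}

SC:no TSO:yes PSO:yes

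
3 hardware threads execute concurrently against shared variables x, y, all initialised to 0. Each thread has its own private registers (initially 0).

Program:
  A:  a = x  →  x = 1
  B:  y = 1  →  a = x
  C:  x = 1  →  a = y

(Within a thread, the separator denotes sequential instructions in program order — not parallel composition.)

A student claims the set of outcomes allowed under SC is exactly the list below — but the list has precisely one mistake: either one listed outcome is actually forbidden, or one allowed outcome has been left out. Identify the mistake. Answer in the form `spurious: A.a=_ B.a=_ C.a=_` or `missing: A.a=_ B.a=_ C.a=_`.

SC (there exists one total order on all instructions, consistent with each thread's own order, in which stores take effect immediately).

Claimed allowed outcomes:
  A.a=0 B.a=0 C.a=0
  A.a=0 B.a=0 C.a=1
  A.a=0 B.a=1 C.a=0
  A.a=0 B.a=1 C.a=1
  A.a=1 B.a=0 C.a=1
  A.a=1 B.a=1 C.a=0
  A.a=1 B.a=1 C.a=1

outcome vector order: (A.a,B.a,C.a)
SC: 6 outcomes — {001 010 011 101 110 111}
claimed∖SC = {000}

spurious: A.a=0 B.a=0 C.a=0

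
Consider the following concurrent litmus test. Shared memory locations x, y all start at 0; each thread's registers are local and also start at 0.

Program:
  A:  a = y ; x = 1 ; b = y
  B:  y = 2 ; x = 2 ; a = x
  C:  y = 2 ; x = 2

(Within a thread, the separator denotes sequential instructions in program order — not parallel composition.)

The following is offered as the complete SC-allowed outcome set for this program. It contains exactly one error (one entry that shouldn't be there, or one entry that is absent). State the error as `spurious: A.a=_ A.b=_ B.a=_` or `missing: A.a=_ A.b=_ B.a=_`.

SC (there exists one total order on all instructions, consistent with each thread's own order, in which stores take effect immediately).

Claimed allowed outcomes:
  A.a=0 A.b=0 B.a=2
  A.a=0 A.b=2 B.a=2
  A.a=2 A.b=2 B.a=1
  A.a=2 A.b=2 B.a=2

outcome vector order: (A.a,A.b,B.a)
SC (5): (0,0,2), (0,2,1), (0,2,2), (2,2,1), (2,2,2)
SC∖claimed = {(0,2,1)}

missing: A.a=0 A.b=2 B.a=1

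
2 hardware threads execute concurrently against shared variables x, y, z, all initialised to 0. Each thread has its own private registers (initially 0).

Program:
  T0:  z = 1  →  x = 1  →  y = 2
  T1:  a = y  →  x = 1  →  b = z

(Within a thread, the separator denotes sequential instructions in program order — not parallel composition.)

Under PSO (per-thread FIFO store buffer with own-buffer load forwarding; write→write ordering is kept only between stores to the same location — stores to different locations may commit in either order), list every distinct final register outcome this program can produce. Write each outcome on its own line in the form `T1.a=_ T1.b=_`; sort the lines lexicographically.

T1.a=0 T1.b=0
T1.a=0 T1.b=1
T1.a=2 T1.b=0
T1.a=2 T1.b=1

outcome vector order: (T1.a,T1.b)
|PSO outcomes| = 4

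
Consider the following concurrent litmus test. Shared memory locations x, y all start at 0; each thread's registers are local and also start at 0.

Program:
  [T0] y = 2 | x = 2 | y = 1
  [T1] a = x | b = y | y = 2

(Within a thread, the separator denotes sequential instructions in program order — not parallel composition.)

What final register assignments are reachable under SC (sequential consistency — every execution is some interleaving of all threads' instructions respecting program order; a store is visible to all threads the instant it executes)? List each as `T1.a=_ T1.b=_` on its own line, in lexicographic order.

outcome vector order: (T1.a,T1.b)
|SC outcomes| = 5

T1.a=0 T1.b=0
T1.a=0 T1.b=1
T1.a=0 T1.b=2
T1.a=2 T1.b=1
T1.a=2 T1.b=2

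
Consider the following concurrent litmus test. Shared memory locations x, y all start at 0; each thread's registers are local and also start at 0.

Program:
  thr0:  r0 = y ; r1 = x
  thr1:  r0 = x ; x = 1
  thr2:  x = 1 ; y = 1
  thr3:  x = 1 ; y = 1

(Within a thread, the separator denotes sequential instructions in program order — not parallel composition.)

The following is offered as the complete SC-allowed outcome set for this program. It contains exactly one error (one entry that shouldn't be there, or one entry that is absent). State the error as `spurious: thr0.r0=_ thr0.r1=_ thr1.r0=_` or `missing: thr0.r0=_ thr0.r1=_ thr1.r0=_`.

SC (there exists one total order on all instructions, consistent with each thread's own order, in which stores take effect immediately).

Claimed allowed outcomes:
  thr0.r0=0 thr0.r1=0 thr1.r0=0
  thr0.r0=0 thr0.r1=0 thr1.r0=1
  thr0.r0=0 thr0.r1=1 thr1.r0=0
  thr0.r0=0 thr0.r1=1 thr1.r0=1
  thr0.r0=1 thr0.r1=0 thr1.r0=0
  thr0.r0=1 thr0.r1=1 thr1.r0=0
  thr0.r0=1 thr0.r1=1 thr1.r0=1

outcome vector order: (thr0.r0,thr0.r1,thr1.r0)
under SC → 0/0/0; 0/0/1; 0/1/0; 0/1/1; 1/1/0; 1/1/1
claimed∖SC = {1/0/0}

spurious: thr0.r0=1 thr0.r1=0 thr1.r0=0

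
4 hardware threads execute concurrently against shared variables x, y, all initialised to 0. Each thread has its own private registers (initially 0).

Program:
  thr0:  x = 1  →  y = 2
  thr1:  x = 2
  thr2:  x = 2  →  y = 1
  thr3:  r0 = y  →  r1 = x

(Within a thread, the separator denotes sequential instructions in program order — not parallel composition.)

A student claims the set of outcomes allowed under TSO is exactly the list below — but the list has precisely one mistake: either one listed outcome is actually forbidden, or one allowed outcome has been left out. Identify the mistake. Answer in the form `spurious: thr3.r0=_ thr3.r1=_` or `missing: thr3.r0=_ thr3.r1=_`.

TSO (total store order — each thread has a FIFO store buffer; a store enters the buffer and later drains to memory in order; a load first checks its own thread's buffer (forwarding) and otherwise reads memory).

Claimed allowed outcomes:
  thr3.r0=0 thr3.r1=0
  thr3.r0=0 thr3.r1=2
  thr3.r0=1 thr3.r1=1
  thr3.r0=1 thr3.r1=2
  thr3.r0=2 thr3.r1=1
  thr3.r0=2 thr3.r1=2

missing: thr3.r0=0 thr3.r1=1

outcome vector order: (thr3.r0,thr3.r1)
[TSO] allowed = {0/0; 0/1; 0/2; 1/1; 1/2; 2/1; 2/2}
TSO∖claimed = {0/1}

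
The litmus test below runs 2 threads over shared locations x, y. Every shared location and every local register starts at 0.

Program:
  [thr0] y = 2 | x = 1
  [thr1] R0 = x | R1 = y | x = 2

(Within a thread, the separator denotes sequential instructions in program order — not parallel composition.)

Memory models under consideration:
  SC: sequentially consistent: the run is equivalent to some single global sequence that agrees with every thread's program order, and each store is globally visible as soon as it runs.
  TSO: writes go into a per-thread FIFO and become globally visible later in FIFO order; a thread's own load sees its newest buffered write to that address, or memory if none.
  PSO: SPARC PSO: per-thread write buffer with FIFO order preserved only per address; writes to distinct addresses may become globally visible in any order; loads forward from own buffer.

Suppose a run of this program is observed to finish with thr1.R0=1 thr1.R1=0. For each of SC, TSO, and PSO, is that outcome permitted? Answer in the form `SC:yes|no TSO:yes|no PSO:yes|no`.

SC:no TSO:no PSO:yes

outcome vector order: (thr1.R0,thr1.R1)
SC: 3 outcomes — {00; 02; 12}
TSO: 3 outcomes — {00; 02; 12}
PSO: 4 outcomes — {00; 02; 10; 12}
target 10 ∈ {PSO}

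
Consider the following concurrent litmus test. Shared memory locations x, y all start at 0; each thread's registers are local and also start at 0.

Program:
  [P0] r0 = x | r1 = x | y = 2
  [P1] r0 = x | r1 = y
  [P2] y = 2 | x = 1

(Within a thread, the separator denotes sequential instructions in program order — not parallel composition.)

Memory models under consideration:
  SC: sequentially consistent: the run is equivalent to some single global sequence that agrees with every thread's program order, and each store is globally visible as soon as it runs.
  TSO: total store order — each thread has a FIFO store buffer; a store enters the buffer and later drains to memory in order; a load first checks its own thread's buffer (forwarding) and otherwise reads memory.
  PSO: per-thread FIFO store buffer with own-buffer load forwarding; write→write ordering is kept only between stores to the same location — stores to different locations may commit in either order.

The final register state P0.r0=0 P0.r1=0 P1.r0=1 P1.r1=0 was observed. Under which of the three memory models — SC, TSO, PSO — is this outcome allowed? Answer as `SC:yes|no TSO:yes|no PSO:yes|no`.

SC:no TSO:no PSO:yes

outcome vector order: (P0.r0,P0.r1,P1.r0,P1.r1)
[SC] allowed = {0/0/0/0; 0/0/0/2; 0/0/1/2; 0/1/0/0; 0/1/0/2; 0/1/1/2; 1/1/0/0; 1/1/0/2; 1/1/1/2}
[TSO] allowed = {0/0/0/0; 0/0/0/2; 0/0/1/2; 0/1/0/0; 0/1/0/2; 0/1/1/2; 1/1/0/0; 1/1/0/2; 1/1/1/2}
[PSO] allowed = {0/0/0/0; 0/0/0/2; 0/0/1/0; 0/0/1/2; 0/1/0/0; 0/1/0/2; 0/1/1/0; 0/1/1/2; 1/1/0/0; 1/1/0/2; 1/1/1/0; 1/1/1/2}
target 0/0/1/0 ∈ {PSO}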